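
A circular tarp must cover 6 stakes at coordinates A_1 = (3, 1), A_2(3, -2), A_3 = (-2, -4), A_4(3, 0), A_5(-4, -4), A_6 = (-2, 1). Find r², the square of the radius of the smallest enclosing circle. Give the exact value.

18.5

The minimum enclosing circle of a finite set is fixed by two of the points (as a diameter) or three (as a circumcircle).
The farthest pair is A_1–A_5 with squared distance 74. The circle on this segment as diameter has centre (-0.5, -1.5) and r² = 74/4 = 18.5.
Check A_2: distance² to centre = 12.5 ≤ 18.5, so it lies inside.
All remaining points lie in this disk, and no smaller disk contains both endpoints, so this is the minimum enclosing circle.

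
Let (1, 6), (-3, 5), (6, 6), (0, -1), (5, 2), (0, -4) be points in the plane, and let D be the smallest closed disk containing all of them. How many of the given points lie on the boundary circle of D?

3

A smallest enclosing disk is always determined by at most three of the input points on its boundary.
The minimum enclosing circle is determined by three boundary points: (-3, 5), (6, 6), (0, -4).
Their circumcentre is (27/14, 23/14) with r² = 3485/98.
The farthest remaining point (1, 6) is at distance² 1945/98 ≤ 3485/98.
The points at distance exactly r from the centre are (-3, 5), (6, 6), (0, -4) — 3 points.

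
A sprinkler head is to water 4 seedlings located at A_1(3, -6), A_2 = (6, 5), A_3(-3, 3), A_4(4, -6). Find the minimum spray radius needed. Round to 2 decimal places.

The minimum enclosing circle is determined by three boundary points: A_2, A_3, A_4.
Their circumcentre is (91/38, -1/38) with r² = 27625/722.
The farthest remaining point A_1 is at distance² 26029/722 ≤ 27625/722.
r = √(27625/722) ≈ 6.19.

6.19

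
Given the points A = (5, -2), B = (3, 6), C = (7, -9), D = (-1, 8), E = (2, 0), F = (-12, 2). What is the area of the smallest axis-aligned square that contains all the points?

361

The bounding box has width 19 and height 17.
An axis-aligned square enclosing the set must have side ≥ max(width, height).
So the minimum side is max(19, 17) = 19.
Area = 19² = 361.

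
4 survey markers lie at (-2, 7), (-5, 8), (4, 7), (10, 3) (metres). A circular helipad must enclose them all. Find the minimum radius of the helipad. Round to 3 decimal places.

The farthest pair is (-5, 8)–(10, 3) with squared distance 250. The circle on this segment as diameter has centre (2.5, 5.5) and r² = 250/4 = 62.5.
Check (-2, 7): distance² to centre = 22.5 ≤ 62.5, so it lies inside.
All remaining points lie in this disk, and no smaller disk contains both endpoints, so this is the minimum enclosing circle.
r = √(62.5) ≈ 7.906.

7.906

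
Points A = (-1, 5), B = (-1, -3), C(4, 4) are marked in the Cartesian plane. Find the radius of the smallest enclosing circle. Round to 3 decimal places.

Side lengths²: AB² = 64, AC² = 26, BC² = 74.
Since BC² = 74 < 64 + 26 = 90, the triangle is acute, so the smallest enclosing circle is the circumcircle.
Circumcentre = (0.8, 1), r² = 19.24.
r = √(19.24) ≈ 4.386.

4.386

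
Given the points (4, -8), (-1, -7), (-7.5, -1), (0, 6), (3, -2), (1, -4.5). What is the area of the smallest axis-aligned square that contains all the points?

196

The bounding box has width 11.5 and height 14.
An axis-aligned square enclosing the set must have side ≥ max(width, height).
So the minimum side is max(11.5, 14) = 14.
Area = 14² = 196.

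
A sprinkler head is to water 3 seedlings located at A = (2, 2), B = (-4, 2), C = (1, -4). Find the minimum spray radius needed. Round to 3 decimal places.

Side lengths²: AB² = 36, AC² = 37, BC² = 61.
Since BC² = 61 < 37 + 36 = 73, the triangle is acute, so the smallest enclosing circle is the circumcircle.
Circumcentre = (-1, -7/12), r² = 2257/144.
r = √(2257/144) ≈ 3.959.

3.959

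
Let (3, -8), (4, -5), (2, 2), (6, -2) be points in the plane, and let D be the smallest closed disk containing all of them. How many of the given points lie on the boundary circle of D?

2

By Welzl's lemma the MEC is supported by two points (diametrically opposite) or three points (on a circumcircle).
The farthest pair is (3, -8)–(2, 2) with squared distance 101. The circle on this segment as diameter has centre (2.5, -3) and r² = 101/4 = 25.25.
Check (4, -5): distance² to centre = 6.25 ≤ 25.25, so it lies inside.
All remaining points lie in this disk, and no smaller disk contains both endpoints, so this is the minimum enclosing circle.
The points at distance exactly r from the centre are (3, -8), (2, 2) — 2 points.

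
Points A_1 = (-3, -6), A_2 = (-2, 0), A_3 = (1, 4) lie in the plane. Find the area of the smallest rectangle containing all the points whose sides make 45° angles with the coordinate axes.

In coordinates u = x + y, v = x − y the rectangle is axis-aligned; the map (x,y)→(u,v) scales areas by 2.
u-values: -9, -2, 5; range = 5 − (-9) = 14.
v-values: 3, -2, -3; range = 3 − (-3) = 6.
Area = (14 × 6) / 2 = 42.

42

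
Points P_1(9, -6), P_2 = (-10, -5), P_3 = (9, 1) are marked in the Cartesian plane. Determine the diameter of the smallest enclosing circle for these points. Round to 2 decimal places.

19.95

Side lengths²: P_1P_2² = 362, P_1P_3² = 49, P_2P_3² = 397.
Since P_2P_3² = 397 < 362 + 49 = 411, the triangle is acute, so the smallest enclosing circle is the circumcircle.
Circumcentre = (-13/38, -2.5), r² = 71857/722.
Diameter = 2r = 2√(71857/722) ≈ 19.95.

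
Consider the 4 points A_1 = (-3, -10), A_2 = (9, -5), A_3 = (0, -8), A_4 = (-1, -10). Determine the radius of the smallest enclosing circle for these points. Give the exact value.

The minimum enclosing circle of a finite set is fixed by two of the points (as a diameter) or three (as a circumcircle).
The farthest pair is A_1–A_2 with squared distance 169. The circle on this segment as diameter has centre (3, -7.5) and r² = 169/4 = 42.25.
Check A_3: distance² to centre = 9.25 ≤ 42.25, so it lies inside.
All remaining points lie in this disk, and no smaller disk contains both endpoints, so this is the minimum enclosing circle.
r = √(42.25) = 6.5.

6.5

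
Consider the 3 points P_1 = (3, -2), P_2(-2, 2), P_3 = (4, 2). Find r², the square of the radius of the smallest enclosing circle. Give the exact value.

Side lengths²: P_1P_2² = 41, P_1P_3² = 17, P_2P_3² = 36.
Since P_1P_2² = 41 < 36 + 17 = 53, the triangle is acute, so the smallest enclosing circle is the circumcircle.
Circumcentre = (1, 0.625), r² = 10.890625.

10.890625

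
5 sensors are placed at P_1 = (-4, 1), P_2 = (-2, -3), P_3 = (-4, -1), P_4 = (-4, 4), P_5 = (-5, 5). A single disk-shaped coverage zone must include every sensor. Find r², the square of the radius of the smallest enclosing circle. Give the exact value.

18.25

The minimum enclosing circle of a finite set is fixed by two of the points (as a diameter) or three (as a circumcircle).
The farthest pair is P_2–P_5 with squared distance 73. The circle on this segment as diameter has centre (-3.5, 1) and r² = 73/4 = 18.25.
Check P_1: distance² to centre = 0.25 ≤ 18.25, so it lies inside.
All remaining points lie in this disk, and no smaller disk contains both endpoints, so this is the minimum enclosing circle.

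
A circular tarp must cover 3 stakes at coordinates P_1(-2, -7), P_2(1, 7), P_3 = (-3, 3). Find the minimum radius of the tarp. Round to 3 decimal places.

Side lengths²: P_1P_2² = 205, P_1P_3² = 101, P_2P_3² = 32.
Since P_1P_2² = 205 ≥ 101 + 32 = 133, the angle opposite P_1P_2 is not acute, so the smallest enclosing circle has P_1P_2 as diameter.
Centre = midpoint of P_1P_2 = (-0.5, 0), r² = 205/4 = 51.25.
r = √(51.25) ≈ 7.159.

7.159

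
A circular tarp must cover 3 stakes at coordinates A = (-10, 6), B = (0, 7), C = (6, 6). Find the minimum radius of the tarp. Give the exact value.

8

Side lengths²: AB² = 101, AC² = 256, BC² = 37.
Since AC² = 256 ≥ 101 + 37 = 138, the angle opposite AC is not acute, so the smallest enclosing circle has AC as diameter.
Centre = midpoint of AC = (-2, 6), r² = 256/4 = 64.
r = √64 = 8.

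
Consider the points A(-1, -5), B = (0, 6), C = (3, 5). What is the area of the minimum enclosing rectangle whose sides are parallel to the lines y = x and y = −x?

70

In coordinates u = x + y, v = x − y the rectangle is axis-aligned; the map (x,y)→(u,v) scales areas by 2.
u-values: -6, 6, 8; range = 8 − (-6) = 14.
v-values: 4, -6, -2; range = 4 − (-6) = 10.
Area = (14 × 10) / 2 = 70.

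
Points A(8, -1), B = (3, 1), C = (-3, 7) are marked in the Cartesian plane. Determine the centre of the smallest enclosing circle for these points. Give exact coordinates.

Side lengths²: AB² = 29, AC² = 185, BC² = 72.
Since AC² = 185 ≥ 72 + 29 = 101, the angle opposite AC is not acute, so the smallest enclosing circle has AC as diameter.
Centre = midpoint of AC = (2.5, 3), r² = 185/4 = 46.25.
Centre = (2.5, 3).

(2.5, 3)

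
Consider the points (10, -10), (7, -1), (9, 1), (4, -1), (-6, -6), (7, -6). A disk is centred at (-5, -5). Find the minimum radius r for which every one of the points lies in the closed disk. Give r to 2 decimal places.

The required radius is the distance from (-5, -5) to the farthest point.
Squared distances: 250, 160, 232, 97, 2, 145.
Maximum is 250, attained at (10, -10).
r = √250 ≈ 15.81.

15.81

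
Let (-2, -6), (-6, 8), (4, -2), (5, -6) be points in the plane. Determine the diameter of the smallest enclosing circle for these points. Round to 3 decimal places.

By Welzl's lemma the MEC is supported by two points (diametrically opposite) or three points (on a circumcircle).
The farthest pair is (-6, 8)–(5, -6) with squared distance 317. The circle on this segment as diameter has centre (-0.5, 1) and r² = 317/4 = 79.25.
Check (-2, -6): distance² to centre = 51.25 ≤ 79.25, so it lies inside.
All remaining points lie in this disk, and no smaller disk contains both endpoints, so this is the minimum enclosing circle.
Diameter = 2r = 2√(79.25) ≈ 17.804.

17.804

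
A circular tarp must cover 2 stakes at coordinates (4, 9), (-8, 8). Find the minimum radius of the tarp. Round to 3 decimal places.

The smallest circle enclosing two points has them as diameter endpoints.
Centre = midpoint = (-2, 8.5); r² = |(4, 9)−(-8, 8)|²/4 = 145/4 = 36.25.
r = √(36.25) ≈ 6.021.

6.021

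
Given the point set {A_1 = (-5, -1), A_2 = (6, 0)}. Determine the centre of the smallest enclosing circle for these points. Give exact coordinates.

(0.5, -0.5)

The smallest circle enclosing two points has them as diameter endpoints.
Centre = midpoint = (0.5, -0.5); r² = |A_1A_2|²/4 = 122/4 = 30.5.
Centre = (0.5, -0.5).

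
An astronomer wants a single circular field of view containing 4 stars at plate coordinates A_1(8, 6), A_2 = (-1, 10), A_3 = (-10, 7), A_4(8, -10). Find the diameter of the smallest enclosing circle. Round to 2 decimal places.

24.76

By Welzl's lemma the MEC is supported by two points (diametrically opposite) or three points (on a circumcircle).
The farthest pair is A_3–A_4 with squared distance 613. The circle on this segment as diameter has centre (-1, -1.5) and r² = 613/4 = 153.25.
Check A_1: distance² to centre = 137.25 ≤ 153.25, so it lies inside.
All remaining points lie in this disk, and no smaller disk contains both endpoints, so this is the minimum enclosing circle.
Diameter = 2r = 2√(153.25) ≈ 24.76.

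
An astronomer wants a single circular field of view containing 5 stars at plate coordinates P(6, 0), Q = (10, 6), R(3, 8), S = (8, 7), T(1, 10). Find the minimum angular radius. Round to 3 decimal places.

5.672

The minimum enclosing circle is determined by three boundary points: P, Q, T.
Their circumcentre is (61/14, 38/7) with r² = 6305/196.
The farthest remaining point S is at distance² 3085/196 ≤ 6305/196.
r = √(6305/196) ≈ 5.672.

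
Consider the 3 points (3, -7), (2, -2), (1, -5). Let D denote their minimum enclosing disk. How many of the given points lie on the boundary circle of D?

Call the three points A, B, C in the order given.
Side lengths²: AB² = 26, AC² = 8, BC² = 10.
Since AB² = 26 ≥ 10 + 8 = 18, the angle opposite AB is not acute, so the smallest enclosing circle has AB as diameter.
Centre = midpoint of AB = (2.5, -4.5), r² = 26/4 = 6.5.
The points at distance exactly r from the centre are (3, -7), (2, -2) — 2 points.

2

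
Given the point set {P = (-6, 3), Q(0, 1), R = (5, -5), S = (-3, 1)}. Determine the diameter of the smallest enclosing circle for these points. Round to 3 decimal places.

The minimum enclosing circle of a finite set is fixed by two of the points (as a diameter) or three (as a circumcircle).
The farthest pair is P–R with squared distance 185. The circle on this segment as diameter has centre (-0.5, -1) and r² = 185/4 = 46.25.
Check Q: distance² to centre = 4.25 ≤ 46.25, so it lies inside.
All remaining points lie in this disk, and no smaller disk contains both endpoints, so this is the minimum enclosing circle.
Diameter = 2r = 2√(46.25) ≈ 13.601.

13.601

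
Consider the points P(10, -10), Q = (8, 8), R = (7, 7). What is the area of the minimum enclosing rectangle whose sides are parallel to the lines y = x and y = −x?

In coordinates u = x + y, v = x − y the rectangle is axis-aligned; the map (x,y)→(u,v) scales areas by 2.
u-values: 0, 16, 14; range = 16 − 0 = 16.
v-values: 20, 0, 0; range = 20 − 0 = 20.
Area = (16 × 20) / 2 = 160.

160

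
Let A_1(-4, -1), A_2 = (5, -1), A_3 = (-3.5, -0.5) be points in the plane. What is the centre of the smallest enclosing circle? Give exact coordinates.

Side lengths²: A_1A_2² = 81, A_1A_3² = 0.5, A_2A_3² = 72.5.
Since A_1A_2² = 81 ≥ 72.5 + 0.5 = 73, the angle opposite A_1A_2 is not acute, so the smallest enclosing circle has A_1A_2 as diameter.
Centre = midpoint of A_1A_2 = (0.5, -1), r² = 81/4 = 20.25.
Centre = (0.5, -1).

(0.5, -1)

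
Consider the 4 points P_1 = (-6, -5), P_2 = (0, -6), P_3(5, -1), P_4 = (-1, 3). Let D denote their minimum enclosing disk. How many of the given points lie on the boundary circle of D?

3

By Welzl's lemma the MEC is supported by two points (diametrically opposite) or three points (on a circumcircle).
The minimum enclosing circle is determined by three boundary points: P_1, P_3, P_4.
Their circumcentre is (-19/34, -193/68) with r² = 158509/4624.
The farthest remaining point P_2 is at distance² 47669/4624 ≤ 158509/4624.
The points at distance exactly r from the centre are P_1, P_3, P_4 — 3 points.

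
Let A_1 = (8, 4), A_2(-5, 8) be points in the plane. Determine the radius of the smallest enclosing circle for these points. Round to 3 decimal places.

6.801

The smallest circle enclosing two points has them as diameter endpoints.
Centre = midpoint = (1.5, 6); r² = |A_1A_2|²/4 = 185/4 = 46.25.
r = √(46.25) ≈ 6.801.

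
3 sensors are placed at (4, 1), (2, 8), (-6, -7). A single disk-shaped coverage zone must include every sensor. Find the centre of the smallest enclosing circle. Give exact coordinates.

Call the three points A, B, C in the order given.
Side lengths²: AB² = 53, AC² = 164, BC² = 289.
Since BC² = 289 ≥ 164 + 53 = 217, the angle opposite BC is not acute, so the smallest enclosing circle has BC as diameter.
Centre = midpoint of BC = (-2, 0.5), r² = 289/4 = 72.25.
Centre = (-2, 0.5).

(-2, 0.5)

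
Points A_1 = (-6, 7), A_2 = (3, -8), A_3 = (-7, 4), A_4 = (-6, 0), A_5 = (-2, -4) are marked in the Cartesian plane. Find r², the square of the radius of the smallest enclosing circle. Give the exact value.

The minimum enclosing circle of a finite set is fixed by two of the points (as a diameter) or three (as a circumcircle).
The farthest pair is A_1–A_2 with squared distance 306. The circle on this segment as diameter has centre (-1.5, -0.5) and r² = 306/4 = 76.5.
Check A_3: distance² to centre = 50.5 ≤ 76.5, so it lies inside.
All remaining points lie in this disk, and no smaller disk contains both endpoints, so this is the minimum enclosing circle.

76.5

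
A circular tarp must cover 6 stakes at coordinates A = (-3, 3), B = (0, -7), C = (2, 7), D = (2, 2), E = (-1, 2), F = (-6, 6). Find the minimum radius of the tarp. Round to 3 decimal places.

A smallest enclosing disk is always determined by at most three of the input points on its boundary.
The minimum enclosing circle is determined by three boundary points: B, C, F.
Their circumcentre is (-27/22, 7/22) with r² = 13325/242.
The farthest remaining point D is at distance² 3205/242 ≤ 13325/242.
r = √(13325/242) ≈ 7.420.

7.420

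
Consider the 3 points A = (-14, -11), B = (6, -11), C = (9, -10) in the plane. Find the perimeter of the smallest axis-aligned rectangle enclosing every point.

Width = max x − min x = 9 − (-14) = 23.
Height = max y − min y = -10 − (-11) = 1.
Perimeter = 2(23 + 1) = 48.

48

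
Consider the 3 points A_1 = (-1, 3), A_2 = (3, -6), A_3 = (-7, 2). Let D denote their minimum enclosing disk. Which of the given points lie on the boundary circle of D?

Side lengths²: A_1A_2² = 97, A_1A_3² = 37, A_2A_3² = 164.
Since A_2A_3² = 164 ≥ 97 + 37 = 134, the angle opposite A_2A_3 is not acute, so the smallest enclosing circle has A_2A_3 as diameter.
Centre = midpoint of A_2A_3 = (-2, -2), r² = 164/4 = 41.
The points at distance exactly r from the centre are A_2, A_3 — 2 points.

A_2, A_3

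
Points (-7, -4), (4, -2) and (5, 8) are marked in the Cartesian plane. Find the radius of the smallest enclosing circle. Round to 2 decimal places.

8.49

Call the three points A, B, C in the order given.
Side lengths²: AB² = 125, AC² = 288, BC² = 101.
Since AC² = 288 ≥ 125 + 101 = 226, the angle opposite AC is not acute, so the smallest enclosing circle has AC as diameter.
Centre = midpoint of AC = (-1, 2), r² = 288/4 = 72.
r = √72 ≈ 8.49.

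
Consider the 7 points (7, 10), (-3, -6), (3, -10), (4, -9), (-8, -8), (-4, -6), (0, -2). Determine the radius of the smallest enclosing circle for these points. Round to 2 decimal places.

11.72

The minimum enclosing circle of a finite set is fixed by two of the points (as a diameter) or three (as a circumcircle).
The farthest pair is (7, 10)–(-8, -8) with squared distance 549. The circle on this segment as diameter has centre (-0.5, 1) and r² = 549/4 = 137.25.
Check (-3, -6): distance² to centre = 55.25 ≤ 137.25, so it lies inside.
All remaining points lie in this disk, and no smaller disk contains both endpoints, so this is the minimum enclosing circle.
r = √(137.25) ≈ 11.72.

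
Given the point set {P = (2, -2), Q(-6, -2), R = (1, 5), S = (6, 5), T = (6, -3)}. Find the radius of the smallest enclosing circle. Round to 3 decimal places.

The minimum enclosing circle of a finite set is fixed by two of the points (as a diameter) or three (as a circumcircle).
The minimum enclosing circle is determined by three boundary points: Q, S, T.
Their circumcentre is (7/24, 1) with r² = 27985/576.
The farthest remaining point R is at distance² 9505/576 ≤ 27985/576.
r = √(27985/576) ≈ 6.970.

6.970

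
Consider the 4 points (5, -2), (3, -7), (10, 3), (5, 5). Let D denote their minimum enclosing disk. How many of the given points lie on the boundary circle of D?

3

The minimum enclosing circle of a finite set is fixed by two of the points (as a diameter) or three (as a circumcircle).
The minimum enclosing circle is determined by three boundary points: (3, -7), (10, 3), (5, 5).
Their circumcentre is (5.40625, -1.234375) with r² = 39.0324707031.
The farthest remaining point (5, -2) is at distance² 0.7512207031 ≤ 39.0324707031.
The points at distance exactly r from the centre are (3, -7), (10, 3), (5, 5) — 3 points.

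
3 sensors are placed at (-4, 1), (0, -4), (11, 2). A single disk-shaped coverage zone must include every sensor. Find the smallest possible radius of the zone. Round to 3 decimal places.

Call the three points A, B, C in the order given.
Side lengths²: AB² = 41, AC² = 226, BC² = 157.
Since AC² = 226 ≥ 157 + 41 = 198, the angle opposite AC is not acute, so the smallest enclosing circle has AC as diameter.
Centre = midpoint of AC = (3.5, 1.5), r² = 226/4 = 56.5.
r = √(56.5) ≈ 7.517.

7.517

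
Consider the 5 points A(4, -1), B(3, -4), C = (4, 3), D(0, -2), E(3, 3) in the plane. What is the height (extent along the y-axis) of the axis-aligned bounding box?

7

max y = 3, min y = -4, so height = 7.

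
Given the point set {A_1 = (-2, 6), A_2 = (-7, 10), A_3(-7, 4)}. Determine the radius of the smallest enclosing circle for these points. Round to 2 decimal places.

3.45

Side lengths²: A_1A_2² = 41, A_1A_3² = 29, A_2A_3² = 36.
Since A_1A_2² = 41 < 36 + 29 = 65, the triangle is acute, so the smallest enclosing circle is the circumcircle.
Circumcentre = (-5.3, 7), r² = 11.89.
r = √(11.89) ≈ 3.45.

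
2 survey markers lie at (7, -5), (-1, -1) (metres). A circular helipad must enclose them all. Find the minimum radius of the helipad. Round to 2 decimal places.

The smallest circle enclosing two points has them as diameter endpoints.
Centre = midpoint = (3, -3); r² = |(7, -5)−(-1, -1)|²/4 = 80/4 = 20.
r = √20 ≈ 4.47.

4.47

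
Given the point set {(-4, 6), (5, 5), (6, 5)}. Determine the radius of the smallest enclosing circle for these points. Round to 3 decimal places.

Call the three points A, B, C in the order given.
Side lengths²: AB² = 82, AC² = 101, BC² = 1.
Since AC² = 101 ≥ 82 + 1 = 83, the angle opposite AC is not acute, so the smallest enclosing circle has AC as diameter.
Centre = midpoint of AC = (1, 5.5), r² = 101/4 = 25.25.
r = √(25.25) ≈ 5.025.

5.025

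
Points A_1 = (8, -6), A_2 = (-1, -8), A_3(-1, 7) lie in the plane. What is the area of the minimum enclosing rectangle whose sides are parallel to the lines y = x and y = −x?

In coordinates u = x + y, v = x − y the rectangle is axis-aligned; the map (x,y)→(u,v) scales areas by 2.
u-values: 2, -9, 6; range = 6 − (-9) = 15.
v-values: 14, 7, -8; range = 14 − (-8) = 22.
Area = (15 × 22) / 2 = 165.

165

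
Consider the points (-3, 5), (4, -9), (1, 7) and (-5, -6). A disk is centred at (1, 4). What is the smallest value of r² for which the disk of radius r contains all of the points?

The required radius is the distance from (1, 4) to the farthest point.
Squared distances: 17, 178, 9, 136.
Maximum is 178, attained at (4, -9).

178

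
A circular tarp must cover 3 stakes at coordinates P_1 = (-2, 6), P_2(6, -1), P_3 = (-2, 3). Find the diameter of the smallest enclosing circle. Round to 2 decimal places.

10.63

Side lengths²: P_1P_2² = 113, P_1P_3² = 9, P_2P_3² = 80.
Since P_1P_2² = 113 ≥ 80 + 9 = 89, the angle opposite P_1P_2 is not acute, so the smallest enclosing circle has P_1P_2 as diameter.
Centre = midpoint of P_1P_2 = (2, 2.5), r² = 113/4 = 28.25.
Diameter = 2r = 2√(28.25) ≈ 10.63.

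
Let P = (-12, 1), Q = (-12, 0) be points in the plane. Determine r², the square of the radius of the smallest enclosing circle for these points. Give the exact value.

0.25

The smallest circle enclosing two points has them as diameter endpoints.
Centre = midpoint = (-12, 0.5); r² = |PQ|²/4 = 1/4 = 0.25.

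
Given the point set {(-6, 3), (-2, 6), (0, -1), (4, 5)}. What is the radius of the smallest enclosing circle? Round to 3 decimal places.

5.099

By Welzl's lemma the MEC is supported by two points (diametrically opposite) or three points (on a circumcircle).
The farthest pair is (-6, 3)–(4, 5) with squared distance 104. The circle on this segment as diameter has centre (-1, 4) and r² = 104/4 = 26.
Check (-2, 6): distance² to centre = 5 ≤ 26, so it lies inside.
All remaining points lie in this disk, and no smaller disk contains both endpoints, so this is the minimum enclosing circle.
r = √26 ≈ 5.099.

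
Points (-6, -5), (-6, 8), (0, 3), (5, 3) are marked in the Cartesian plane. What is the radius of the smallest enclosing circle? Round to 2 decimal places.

The minimum enclosing circle of a finite set is fixed by two of the points (as a diameter) or three (as a circumcircle).
The minimum enclosing circle is determined by three boundary points: (-6, -5), (-6, 8), (5, 3).
Their circumcentre is (-51/22, 1.5) with r² = 13505/242.
The farthest remaining point (0, 3) is at distance² 1845/242 ≤ 13505/242.
r = √(13505/242) ≈ 7.47.

7.47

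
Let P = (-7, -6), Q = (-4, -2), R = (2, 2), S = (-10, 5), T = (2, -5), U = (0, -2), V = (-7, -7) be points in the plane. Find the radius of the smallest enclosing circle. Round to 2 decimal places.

7.81

The farthest pair is S–T with squared distance 244. The circle on this segment as diameter has centre (-4, 0) and r² = 244/4 = 61.
Check P: distance² to centre = 45 ≤ 61, so it lies inside.
All remaining points lie in this disk, and no smaller disk contains both endpoints, so this is the minimum enclosing circle.
r = √61 ≈ 7.81.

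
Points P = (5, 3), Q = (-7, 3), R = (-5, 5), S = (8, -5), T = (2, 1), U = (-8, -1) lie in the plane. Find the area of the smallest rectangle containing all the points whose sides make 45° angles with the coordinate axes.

195.5

In coordinates u = x + y, v = x − y the rectangle is axis-aligned; the map (x,y)→(u,v) scales areas by 2.
u-values: 8, -4, 0, 3, 3, -9; range = 8 − (-9) = 17.
v-values: 2, -10, -10, 13, 1, -7; range = 13 − (-10) = 23.
Area = (17 × 23) / 2 = 195.5.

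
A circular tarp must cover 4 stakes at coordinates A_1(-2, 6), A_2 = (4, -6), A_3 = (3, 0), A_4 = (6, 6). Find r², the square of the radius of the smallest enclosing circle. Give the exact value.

By Welzl's lemma the MEC is supported by two points (diametrically opposite) or three points (on a circumcircle).
The minimum enclosing circle is determined by three boundary points: A_1, A_2, A_4.
Their circumcentre is (2, 0.5) with r² = 46.25.
The farthest remaining point A_3 is at distance² 1.25 ≤ 46.25.

46.25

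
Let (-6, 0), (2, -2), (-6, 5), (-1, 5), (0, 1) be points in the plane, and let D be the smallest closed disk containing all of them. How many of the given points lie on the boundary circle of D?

The farthest pair is (2, -2)–(-6, 5) with squared distance 113. The circle on this segment as diameter has centre (-2, 1.5) and r² = 113/4 = 28.25.
Check (-6, 0): distance² to centre = 18.25 ≤ 28.25, so it lies inside.
All remaining points lie in this disk, and no smaller disk contains both endpoints, so this is the minimum enclosing circle.
The points at distance exactly r from the centre are (2, -2), (-6, 5) — 2 points.

2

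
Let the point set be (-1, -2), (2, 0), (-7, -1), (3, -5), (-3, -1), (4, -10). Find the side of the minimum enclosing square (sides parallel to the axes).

11

The bounding box has width 11 and height 10.
An axis-aligned square enclosing the set must have side ≥ max(width, height).
So the minimum side is max(11, 10) = 11.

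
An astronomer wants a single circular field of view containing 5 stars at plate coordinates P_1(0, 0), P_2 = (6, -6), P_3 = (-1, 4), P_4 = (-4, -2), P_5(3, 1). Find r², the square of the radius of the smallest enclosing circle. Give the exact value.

21605/576

A smallest enclosing disk is always determined by at most three of the input points on its boundary.
The minimum enclosing circle is determined by three boundary points: P_2, P_3, P_4.
Their circumcentre is (25/12, -31/24) with r² = 21605/576.
The farthest remaining point P_5 is at distance² 3509/576 ≤ 21605/576.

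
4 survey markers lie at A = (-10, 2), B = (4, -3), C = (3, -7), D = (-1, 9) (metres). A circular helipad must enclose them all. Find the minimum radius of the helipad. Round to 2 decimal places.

8.64

The minimum enclosing circle of a finite set is fixed by two of the points (as a diameter) or three (as a circumcircle).
The minimum enclosing circle is determined by three boundary points: A, C, D.
Their circumcentre is (-65/43, 16/43) with r² = 138125/1849.
The farthest remaining point B is at distance² 77194/1849 ≤ 138125/1849.
r = √(138125/1849) ≈ 8.64.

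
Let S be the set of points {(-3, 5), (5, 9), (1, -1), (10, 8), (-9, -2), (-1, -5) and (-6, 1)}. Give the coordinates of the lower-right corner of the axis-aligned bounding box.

(10, -5)

x-range [-9, 10], y-range [-5, 9].
The lower-right corner is (10, -5).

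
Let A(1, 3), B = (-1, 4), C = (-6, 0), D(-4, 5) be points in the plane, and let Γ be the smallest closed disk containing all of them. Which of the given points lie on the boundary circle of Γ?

The minimum enclosing circle of a finite set is fixed by two of the points (as a diameter) or three (as a circumcircle).
The farthest pair is A–C with squared distance 58. The circle on this segment as diameter has centre (-2.5, 1.5) and r² = 58/4 = 14.5.
Check B: distance² to centre = 8.5 ≤ 14.5, so it lies inside.
All remaining points lie in this disk, and no smaller disk contains both endpoints, so this is the minimum enclosing circle.
The points at distance exactly r from the centre are A, C, D — 3 points.

A, C, D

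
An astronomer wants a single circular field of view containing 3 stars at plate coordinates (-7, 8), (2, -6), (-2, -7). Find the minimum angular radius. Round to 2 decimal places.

Call the three points A, B, C in the order given.
Side lengths²: AB² = 277, AC² = 250, BC² = 17.
Since AB² = 277 ≥ 250 + 17 = 267, the angle opposite AB is not acute, so the smallest enclosing circle has AB as diameter.
Centre = midpoint of AB = (-2.5, 1), r² = 277/4 = 69.25.
r = √(69.25) ≈ 8.32.

8.32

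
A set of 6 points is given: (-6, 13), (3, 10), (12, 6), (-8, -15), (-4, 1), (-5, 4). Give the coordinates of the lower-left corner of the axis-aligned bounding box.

(-8, -15)

x-range [-8, 12], y-range [-15, 13].
The lower-left corner is (-8, -15).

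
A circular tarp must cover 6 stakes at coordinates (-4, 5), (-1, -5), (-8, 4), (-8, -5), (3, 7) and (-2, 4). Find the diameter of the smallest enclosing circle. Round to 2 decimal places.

The minimum enclosing circle of a finite set is fixed by two of the points (as a diameter) or three (as a circumcircle).
The farthest pair is (-8, -5)–(3, 7) with squared distance 265. The circle on this segment as diameter has centre (-2.5, 1) and r² = 265/4 = 66.25.
Check (-4, 5): distance² to centre = 18.25 ≤ 66.25, so it lies inside.
All remaining points lie in this disk, and no smaller disk contains both endpoints, so this is the minimum enclosing circle.
Diameter = 2r = 2√(66.25) ≈ 16.28.

16.28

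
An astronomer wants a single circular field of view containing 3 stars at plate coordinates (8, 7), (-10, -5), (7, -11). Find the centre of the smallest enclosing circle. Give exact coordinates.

Call the three points A, B, C in the order given.
Side lengths²: AB² = 468, AC² = 325, BC² = 325.
Since AB² = 468 < 325 + 325 = 650, the triangle is acute, so the smallest enclosing circle is the circumcircle.
Circumcentre = (0.75, -1.625), r² = 126.953125.
Centre = (0.75, -1.625).

(0.75, -1.625)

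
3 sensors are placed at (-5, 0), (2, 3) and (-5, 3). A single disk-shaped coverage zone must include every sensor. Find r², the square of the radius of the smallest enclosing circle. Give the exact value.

Call the three points A, B, C in the order given.
Side lengths²: AB² = 58, AC² = 9, BC² = 49.
Since AB² = 58 ≥ 49 + 9 = 58, the angle opposite AB is not acute, so the smallest enclosing circle has AB as diameter.
Centre = midpoint of AB = (-1.5, 1.5), r² = 58/4 = 14.5.

14.5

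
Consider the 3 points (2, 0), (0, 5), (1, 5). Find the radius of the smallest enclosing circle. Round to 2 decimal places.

Call the three points A, B, C in the order given.
Side lengths²: AB² = 29, AC² = 26, BC² = 1.
Since AB² = 29 ≥ 26 + 1 = 27, the angle opposite AB is not acute, so the smallest enclosing circle has AB as diameter.
Centre = midpoint of AB = (1, 2.5), r² = 29/4 = 7.25.
r = √(7.25) ≈ 2.69.

2.69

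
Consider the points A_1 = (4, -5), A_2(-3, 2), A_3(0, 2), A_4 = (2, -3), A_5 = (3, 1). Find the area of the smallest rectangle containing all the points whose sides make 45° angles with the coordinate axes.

35

In coordinates u = x + y, v = x − y the rectangle is axis-aligned; the map (x,y)→(u,v) scales areas by 2.
u-values: -1, -1, 2, -1, 4; range = 4 − (-1) = 5.
v-values: 9, -5, -2, 5, 2; range = 9 − (-5) = 14.
Area = (5 × 14) / 2 = 35.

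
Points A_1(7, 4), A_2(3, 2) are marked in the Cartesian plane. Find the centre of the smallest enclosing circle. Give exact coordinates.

The smallest circle enclosing two points has them as diameter endpoints.
Centre = midpoint = (5, 3); r² = |A_1A_2|²/4 = 20/4 = 5.
Centre = (5, 3).

(5, 3)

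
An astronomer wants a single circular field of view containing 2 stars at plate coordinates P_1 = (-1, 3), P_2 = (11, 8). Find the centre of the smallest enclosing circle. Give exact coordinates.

(5, 5.5)

The smallest circle enclosing two points has them as diameter endpoints.
Centre = midpoint = (5, 5.5); r² = |P_1P_2|²/4 = 169/4 = 42.25.
Centre = (5, 5.5).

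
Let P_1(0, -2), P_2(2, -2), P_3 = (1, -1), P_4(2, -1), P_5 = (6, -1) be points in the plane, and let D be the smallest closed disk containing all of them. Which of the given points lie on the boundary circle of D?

By Welzl's lemma the MEC is supported by two points (diametrically opposite) or three points (on a circumcircle).
The farthest pair is P_1–P_5 with squared distance 37. The circle on this segment as diameter has centre (3, -1.5) and r² = 37/4 = 9.25.
Check P_2: distance² to centre = 1.25 ≤ 9.25, so it lies inside.
All remaining points lie in this disk, and no smaller disk contains both endpoints, so this is the minimum enclosing circle.
The points at distance exactly r from the centre are P_1, P_5 — 2 points.

P_1, P_5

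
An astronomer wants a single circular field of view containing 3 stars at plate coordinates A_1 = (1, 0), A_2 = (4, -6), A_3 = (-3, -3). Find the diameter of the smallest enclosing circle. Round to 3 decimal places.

7.741

Side lengths²: A_1A_2² = 45, A_1A_3² = 25, A_2A_3² = 58.
Since A_2A_3² = 58 < 45 + 25 = 70, the triangle is acute, so the smallest enclosing circle is the circumcircle.
Circumcentre = (17/22, -85/22), r² = 3625/242.
Diameter = 2r = 2√(3625/242) ≈ 7.741.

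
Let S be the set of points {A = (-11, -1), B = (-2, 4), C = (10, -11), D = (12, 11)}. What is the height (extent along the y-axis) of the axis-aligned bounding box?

22

max y = 11, min y = -11, so height = 22.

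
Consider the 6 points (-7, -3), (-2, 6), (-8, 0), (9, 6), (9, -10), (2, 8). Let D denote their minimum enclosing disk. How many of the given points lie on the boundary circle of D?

3

The minimum enclosing circle is determined by three boundary points: (-8, 0), (9, 6), (9, -10).
Their circumcentre is (77/34, -2) with r² = 126425/1156.
The farthest remaining point (2, 8) is at distance² 115681/1156 ≤ 126425/1156.
The points at distance exactly r from the centre are (-8, 0), (9, 6), (9, -10) — 3 points.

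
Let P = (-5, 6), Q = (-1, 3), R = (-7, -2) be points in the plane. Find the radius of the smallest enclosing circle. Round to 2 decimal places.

Side lengths²: PQ² = 25, PR² = 68, QR² = 61.
Since PR² = 68 < 61 + 25 = 86, the triangle is acute, so the smallest enclosing circle is the circumcircle.
Circumcentre = (-96/19, 67/38), r² = 25925/1444.
r = √(25925/1444) ≈ 4.24.

4.24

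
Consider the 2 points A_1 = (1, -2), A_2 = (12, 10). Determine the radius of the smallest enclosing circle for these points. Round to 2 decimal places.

The smallest circle enclosing two points has them as diameter endpoints.
Centre = midpoint = (6.5, 4); r² = |A_1A_2|²/4 = 265/4 = 66.25.
r = √(66.25) ≈ 8.14.

8.14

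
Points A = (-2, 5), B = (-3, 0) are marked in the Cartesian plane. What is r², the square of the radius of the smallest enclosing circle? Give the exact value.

6.5

The smallest circle enclosing two points has them as diameter endpoints.
Centre = midpoint = (-2.5, 2.5); r² = |AB|²/4 = 26/4 = 6.5.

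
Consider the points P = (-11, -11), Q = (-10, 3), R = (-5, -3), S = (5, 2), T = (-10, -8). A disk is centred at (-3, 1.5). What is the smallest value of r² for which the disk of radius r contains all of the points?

The required radius is the distance from (-3, 1.5) to the farthest point.
Squared distances: 220.25, 51.25, 24.25, 64.25, 139.25.
Maximum is 220.25, attained at P.

220.25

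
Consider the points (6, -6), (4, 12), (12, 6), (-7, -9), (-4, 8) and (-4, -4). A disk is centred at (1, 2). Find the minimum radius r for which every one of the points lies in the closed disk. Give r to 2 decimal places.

The required radius is the distance from (1, 2) to the farthest point.
Squared distances: 89, 109, 137, 185, 61, 61.
Maximum is 185, attained at (-7, -9).
r = √185 ≈ 13.60.

13.60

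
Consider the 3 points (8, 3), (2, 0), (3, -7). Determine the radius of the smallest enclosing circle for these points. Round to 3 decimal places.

Call the three points A, B, C in the order given.
Side lengths²: AB² = 45, AC² = 125, BC² = 50.
Since AC² = 125 ≥ 50 + 45 = 95, the angle opposite AC is not acute, so the smallest enclosing circle has AC as diameter.
Centre = midpoint of AC = (5.5, -2), r² = 125/4 = 31.25.
r = √(31.25) ≈ 5.590.

5.590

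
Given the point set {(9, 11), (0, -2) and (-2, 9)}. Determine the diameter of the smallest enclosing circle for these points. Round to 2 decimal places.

15.81

Call the three points A, B, C in the order given.
Side lengths²: AB² = 250, AC² = 125, BC² = 125.
Since AB² = 250 ≥ 125 + 125 = 250, the angle opposite AB is not acute, so the smallest enclosing circle has AB as diameter.
Centre = midpoint of AB = (4.5, 4.5), r² = 250/4 = 62.5.
Diameter = 2r = 2√(62.5) ≈ 15.81.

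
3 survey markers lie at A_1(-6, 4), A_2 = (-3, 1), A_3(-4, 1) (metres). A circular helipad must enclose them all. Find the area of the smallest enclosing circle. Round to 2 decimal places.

14.14

Side lengths²: A_1A_2² = 18, A_1A_3² = 13, A_2A_3² = 1.
Since A_1A_2² = 18 ≥ 13 + 1 = 14, the angle opposite A_1A_2 is not acute, so the smallest enclosing circle has A_1A_2 as diameter.
Centre = midpoint of A_1A_2 = (-4.5, 2.5), r² = 18/4 = 4.5.
Area = π·r² = π·4.5 ≈ 14.14.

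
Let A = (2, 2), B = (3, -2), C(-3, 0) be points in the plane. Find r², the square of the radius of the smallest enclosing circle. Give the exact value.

2465/242

Side lengths²: AB² = 17, AC² = 29, BC² = 40.
Since BC² = 40 < 29 + 17 = 46, the triangle is acute, so the smallest enclosing circle is the circumcircle.
Circumcentre = (3/22, -13/22), r² = 2465/242.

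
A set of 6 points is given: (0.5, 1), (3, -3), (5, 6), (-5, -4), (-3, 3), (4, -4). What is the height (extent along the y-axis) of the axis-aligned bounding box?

max y = 6, min y = -4, so height = 10.

10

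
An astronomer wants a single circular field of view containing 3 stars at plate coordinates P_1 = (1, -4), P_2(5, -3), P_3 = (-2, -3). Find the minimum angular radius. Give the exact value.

Side lengths²: P_1P_2² = 17, P_1P_3² = 10, P_2P_3² = 49.
Since P_2P_3² = 49 ≥ 17 + 10 = 27, the angle opposite P_2P_3 is not acute, so the smallest enclosing circle has P_2P_3 as diameter.
Centre = midpoint of P_2P_3 = (1.5, -3), r² = 49/4 = 12.25.
r = √(12.25) = 3.5.

3.5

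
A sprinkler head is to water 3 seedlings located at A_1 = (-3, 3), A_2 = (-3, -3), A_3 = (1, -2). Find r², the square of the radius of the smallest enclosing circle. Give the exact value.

Side lengths²: A_1A_2² = 36, A_1A_3² = 41, A_2A_3² = 17.
Since A_1A_3² = 41 < 36 + 17 = 53, the triangle is acute, so the smallest enclosing circle is the circumcircle.
Circumcentre = (-1.625, 0), r² = 10.890625.

10.890625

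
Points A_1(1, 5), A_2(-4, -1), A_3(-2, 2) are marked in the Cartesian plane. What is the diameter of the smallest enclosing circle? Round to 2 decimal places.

Side lengths²: A_1A_2² = 61, A_1A_3² = 18, A_2A_3² = 13.
Since A_1A_2² = 61 ≥ 18 + 13 = 31, the angle opposite A_1A_2 is not acute, so the smallest enclosing circle has A_1A_2 as diameter.
Centre = midpoint of A_1A_2 = (-1.5, 2), r² = 61/4 = 15.25.
Diameter = 2r = 2√(15.25) ≈ 7.81.

7.81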